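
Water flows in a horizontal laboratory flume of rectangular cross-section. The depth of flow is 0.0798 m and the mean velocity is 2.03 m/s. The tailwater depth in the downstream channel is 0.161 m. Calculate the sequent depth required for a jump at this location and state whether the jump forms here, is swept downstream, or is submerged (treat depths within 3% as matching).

Fr₁ = V₁/√(g·y₁) = 2.03/√(9.81×0.0798) = 2.29.
From the momentum equation for a rectangular channel, y₂/y₁ = ½[√(1 + 8Fr₁²) − 1] = ½[√43.11 − 1] = 2.78.
y₂ = 2.78 × 0.0798 = 0.222 m.
Tailwater y_tw = 0.161 m: y_tw < y₂, so the jump is swept downstream.

y₂ = 0.222 m; the jump is swept downstream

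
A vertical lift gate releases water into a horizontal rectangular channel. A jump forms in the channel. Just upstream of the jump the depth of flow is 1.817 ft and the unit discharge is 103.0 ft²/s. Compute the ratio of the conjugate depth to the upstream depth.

y₂/y₁ = 9.993

V₁ = q/y₁ = 103.0/1.817 = 56.69 ft/s. Fr₁ = V₁/√(g·y₁) = 56.69/√(32.2×1.817) = 7.411.
From the momentum equation for a rectangular channel, y₂/y₁ = ½[√(1 + 8Fr₁²) − 1] = ½[√440.38 − 1] = 9.993.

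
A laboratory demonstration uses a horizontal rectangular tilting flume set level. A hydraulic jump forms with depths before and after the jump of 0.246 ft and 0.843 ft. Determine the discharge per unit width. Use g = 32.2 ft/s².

q = 1.91 ft²/s

For a rectangular channel the momentum equation gives q² = ½·g·y₁·y₂·(y₁ + y₂) = ½×32.2×0.246×0.843×1.09 = 3.64.
q = √3.64 = 1.91 ft²/s.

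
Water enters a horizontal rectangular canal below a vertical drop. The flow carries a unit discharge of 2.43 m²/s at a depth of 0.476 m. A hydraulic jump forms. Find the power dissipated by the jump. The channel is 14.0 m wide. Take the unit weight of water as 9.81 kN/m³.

P = 91.4 kW

V₁ = q/y₁ = 2.43/0.476 = 5.11 m/s. Fr₁ = V₁/√(g·y₁) = 5.11/√(9.81×0.476) = 2.36.
By Bélanger, y₂/y₁ = ½[√(1 + 8Fr₁²) − 1] = ½[√45.65 − 1] = 2.88.
y₂ = 2.88 × 0.476 = 1.37 m.
Head loss: ΔE = (y₂ − y₁)³/(4y₁y₂) = (1.37 − 0.476)³/(4×0.476×1.37) = 0.715/2.61 = 0.274 m.
Q = q·b = 2.43 × 14.0 = 34.0 m³/s. P = γ·Q·ΔE = 9.81 × 34.0 × 0.274 = 91.4 kW.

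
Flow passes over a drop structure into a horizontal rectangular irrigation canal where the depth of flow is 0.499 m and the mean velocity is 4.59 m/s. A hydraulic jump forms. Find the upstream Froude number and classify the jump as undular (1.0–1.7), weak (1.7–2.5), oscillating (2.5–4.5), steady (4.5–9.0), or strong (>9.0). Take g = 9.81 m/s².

Fr₁ = 2.07; weak jump

Fr₁ = V₁/√(g·y₁) = 4.59/√(9.81×0.499) = 2.07.
Fr₁ = 2.07 lies in the weak range.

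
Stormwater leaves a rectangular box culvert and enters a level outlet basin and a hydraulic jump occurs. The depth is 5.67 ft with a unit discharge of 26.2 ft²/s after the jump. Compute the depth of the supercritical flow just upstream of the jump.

V₂ = q/y₂ = 26.2/5.67 = 4.62 ft/s; Fr₂ = V₂/√(g·y₂) = 0.342.
From the momentum equation (using Fr₂), y₁/y₂ = ½[√(1 + 8Fr₂²) − 1] = ½[√1.936 − 1] = 0.196.
y₁ = 0.196 × 5.67 = 1.11 ft.

y₁ = 1.11 ft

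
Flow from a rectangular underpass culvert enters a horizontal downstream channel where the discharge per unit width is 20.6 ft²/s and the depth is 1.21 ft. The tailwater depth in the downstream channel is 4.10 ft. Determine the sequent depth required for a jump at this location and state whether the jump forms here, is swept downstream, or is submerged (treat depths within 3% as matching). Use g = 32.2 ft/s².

V₁ = q/y₁ = 20.6/1.21 = 17.0 ft/s. Fr₁ = V₁/√(g·y₁) = 17.0/√(32.2×1.21) = 2.73.
By Bélanger, y₂/y₁ = ½[√(1 + 8Fr₁²) − 1] = ½[√60.51 − 1] = 3.39.
y₂ = 3.39 × 1.21 = 4.10 ft.
Tailwater y_tw = 4.10 ft: y_tw ≈ y₂, so the jump forms here.

y₂ = 4.10 ft; the jump forms here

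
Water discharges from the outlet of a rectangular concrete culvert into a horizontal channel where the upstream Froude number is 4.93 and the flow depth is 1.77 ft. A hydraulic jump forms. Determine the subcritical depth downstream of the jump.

Fr₁ = 4.93 (given).
From the momentum equation for a rectangular channel, y₂/y₁ = ½[√(1 + 8Fr₁²) − 1] = ½[√195.4 − 1] = 6.49.
y₂ = 6.49 × 1.77 = 11.5 ft.

y₂ = 11.5 ft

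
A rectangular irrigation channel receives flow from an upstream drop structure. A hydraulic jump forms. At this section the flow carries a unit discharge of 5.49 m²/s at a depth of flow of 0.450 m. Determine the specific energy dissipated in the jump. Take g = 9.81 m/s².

V₁ = q/y₁ = 5.49/0.450 = 12.2 m/s. Fr₁ = V₁/√(g·y₁) = 12.2/√(9.81×0.450) = 5.81.
Sequent-depth ratio: y₂/y₁ = ½[√(1 + 8Fr₁²) − 1] = ½[√270.7 − 1] = 7.73.
y₂ = 7.73 × 0.450 = 3.48 m.
V₂ = q/y₂ = 5.49/3.48 = 1.58 m/s. E₁ = y₁ + V₁²/2g = 8.04 m; E₂ = y₂ + V₂²/2g = 3.60 m. ΔE = E₁ − E₂ = 4.43 m.

ΔE = 4.43 m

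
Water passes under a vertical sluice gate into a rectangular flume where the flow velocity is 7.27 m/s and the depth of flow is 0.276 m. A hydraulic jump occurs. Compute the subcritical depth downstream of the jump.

Fr₁ = V₁/√(g·y₁) = 7.27/√(9.81×0.276) = 4.42.
Conjugate-depth relation: y₂/y₁ = ½[√(1 + 8Fr₁²) − 1] = ½[√157.2 − 1] = 5.77.
y₂ = 5.77 × 0.276 = 1.59 m.

y₂ = 1.59 m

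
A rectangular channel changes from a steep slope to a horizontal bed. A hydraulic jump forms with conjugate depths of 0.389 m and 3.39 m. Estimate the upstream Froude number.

Fr₁ = 6.51

For a rectangular channel the momentum equation gives q² = ½·g·y₁·y₂·(y₁ + y₂) = ½×9.81×0.389×3.39×3.78 = 24.4.
q = √24.4 = 4.94 m²/s.
V₁ = q/y₁ = 12.7 m/s; Fr₁ = V₁/√(g·y₁) = 6.51.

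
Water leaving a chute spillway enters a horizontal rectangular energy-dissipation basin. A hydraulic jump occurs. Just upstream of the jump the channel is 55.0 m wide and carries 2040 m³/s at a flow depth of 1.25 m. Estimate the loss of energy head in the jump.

ΔE = 31.4 m

q = Q/b = 2040/55.0 = 37.1 m²/s; V₁ = q/y₁ = 29.7 m/s. Fr₁ = V₁/√(g·y₁) = 8.47.
By Bélanger, y₂/y₁ = ½[√(1 + 8Fr₁²) − 1] = ½[√575.4 − 1] = 11.5.
y₂ = 11.5 × 1.25 = 14.4 m.
Head loss: ΔE = (y₂ − y₁)³/(4y₁y₂) = (14.4 − 1.25)³/(4×1.25×14.4) = 2257/71.8 = 31.4 m.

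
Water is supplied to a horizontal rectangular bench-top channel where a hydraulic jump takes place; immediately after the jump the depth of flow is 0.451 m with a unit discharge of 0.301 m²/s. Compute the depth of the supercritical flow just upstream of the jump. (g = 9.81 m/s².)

V₂ = q/y₂ = 0.301/0.451 = 0.667 m/s; Fr₂ = V₂/√(g·y₂) = 0.317.
Applying the sequent-depth relation in reverse, y₁/y₂ = ½[√(1 + 8Fr₂²) − 1] = ½[√1.805 − 1] = 0.172.
y₁ = 0.172 × 0.451 = 0.0775 m.

y₁ = 0.0775 m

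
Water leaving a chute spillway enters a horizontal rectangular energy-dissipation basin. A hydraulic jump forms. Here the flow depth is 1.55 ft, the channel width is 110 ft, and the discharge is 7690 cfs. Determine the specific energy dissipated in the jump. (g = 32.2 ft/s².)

ΔE = 19.5 ft

q = Q/b = 7690/110 = 69.9 ft²/s; V₁ = q/y₁ = 45.1 ft/s. Fr₁ = V₁/√(g·y₁) = 6.38.
From the momentum equation for a rectangular channel, y₂/y₁ = ½[√(1 + 8Fr₁²) − 1] = ½[√327.1 − 1] = 8.54.
y₂ = 8.54 × 1.55 = 13.2 ft.
Head loss: ΔE = (y₂ − y₁)³/(4y₁y₂) = (13.2 − 1.55)³/(4×1.55×13.2) = 1598/82.1 = 19.5 ft.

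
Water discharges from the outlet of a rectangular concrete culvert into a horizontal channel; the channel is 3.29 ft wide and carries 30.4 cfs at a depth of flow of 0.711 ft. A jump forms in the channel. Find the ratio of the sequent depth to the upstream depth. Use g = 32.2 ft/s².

q = Q/b = 30.4/3.29 = 9.24 ft²/s; V₁ = q/y₁ = 13.0 ft/s. Fr₁ = V₁/√(g·y₁) = 2.72.
Bélanger equation: y₂/y₁ = ½[√(1 + 8Fr₁²) − 1] = ½[√60.02 − 1] = 3.37.

y₂/y₁ = 3.37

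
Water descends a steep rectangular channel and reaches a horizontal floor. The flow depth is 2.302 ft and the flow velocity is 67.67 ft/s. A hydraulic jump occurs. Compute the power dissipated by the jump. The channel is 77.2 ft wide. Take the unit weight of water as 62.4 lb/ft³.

P = 65922 hp

Fr₁ = V₁/√(g·y₁) = 67.67/√(32.2×2.302) = 7.860.
Bélanger equation: y₂/y₁ = ½[√(1 + 8Fr₁²) − 1] = ½[√495.22 − 1] = 10.63.
y₂ = 10.63 × 2.302 = 24.46 ft.
Head loss: ΔE = (y₂ − y₁)³/(4y₁y₂) = (24.46 − 2.302)³/(4×2.302×24.46) = 10883/225.3 = 48.32 ft.
q = V₁·y₁ = 67.67 × 2.302 = 155.8 ft²/s. Q = q·b = 155.8 × 77.2 = 12026 cfs. P = γ·Q·ΔE/550 = 62.4 × 12026 × 48.32 / 550 = 65922 hp.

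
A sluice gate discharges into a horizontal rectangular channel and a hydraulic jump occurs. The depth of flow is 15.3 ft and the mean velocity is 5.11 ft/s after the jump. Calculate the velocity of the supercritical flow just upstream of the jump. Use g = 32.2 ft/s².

V₁ = 52.9 ft/s

Fr₂ = V₂/√(g·y₂) = 5.11/√(32.2×15.3) = 0.230.
Applying the sequent-depth relation in reverse, y₁/y₂ = ½[√(1 + 8Fr₂²) − 1] = ½[√1.424 − 1] = 0.0967.
y₁ = 0.0967 × 15.3 = 1.48 ft.
V₁ = q/y₁ = 78.2/1.48 = 52.9 ft/s.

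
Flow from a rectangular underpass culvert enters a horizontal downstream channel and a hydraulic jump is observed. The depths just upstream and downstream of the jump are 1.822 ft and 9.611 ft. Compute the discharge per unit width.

For a rectangular channel the momentum equation gives q² = ½·g·y₁·y₂·(y₁ + y₂) = ½×32.2×1.822×9.611×11.43 = 3223.
q = √3223 = 56.77 ft²/s.

q = 56.77 ft²/s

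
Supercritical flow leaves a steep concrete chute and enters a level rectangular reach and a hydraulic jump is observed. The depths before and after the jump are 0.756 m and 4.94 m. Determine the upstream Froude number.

Fr₁ = 4.96

For a rectangular channel the momentum equation gives q² = ½·g·y₁·y₂·(y₁ + y₂) = ½×9.81×0.756×4.94×5.70 = 104.
q = √104 = 10.2 m²/s.
V₁ = q/y₁ = 13.5 m/s; Fr₁ = V₁/√(g·y₁) = 4.96.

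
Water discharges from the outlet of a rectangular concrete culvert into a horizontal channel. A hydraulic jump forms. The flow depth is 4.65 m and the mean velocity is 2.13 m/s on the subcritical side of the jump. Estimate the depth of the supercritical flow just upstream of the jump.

y₁ = 0.791 m

Fr₂ = V₂/√(g·y₂) = 2.13/√(9.81×4.65) = 0.315.
The Bélanger relation is symmetric: y₁/y₂ = ½[√(1 + 8Fr₂²) − 1] = ½[√1.796 − 1] = 0.170.
y₁ = 0.170 × 4.65 = 0.791 m.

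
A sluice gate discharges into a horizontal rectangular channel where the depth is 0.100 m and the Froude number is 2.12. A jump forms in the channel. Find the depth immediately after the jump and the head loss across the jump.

Fr₁ = 2.12 (given).
Bélanger equation: y₂/y₁ = ½[√(1 + 8Fr₁²) − 1] = ½[√36.96 − 1] = 2.54.
y₂ = 2.54 × 0.100 = 0.254 m.
Head loss: ΔE = (y₂ − y₁)³/(4y₁y₂) = (0.254 − 0.100)³/(4×0.100×0.254) = 0.00365/0.102 = 0.0359 m.

y₂ = 0.254 m; ΔE = 0.0359 m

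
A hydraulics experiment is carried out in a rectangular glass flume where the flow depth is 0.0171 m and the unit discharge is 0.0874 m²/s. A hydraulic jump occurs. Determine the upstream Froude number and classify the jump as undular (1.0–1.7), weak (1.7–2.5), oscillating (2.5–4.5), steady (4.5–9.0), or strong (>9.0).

Fr₁ = 12.5; strong jump

V₁ = q/y₁ = 0.0874/0.0171 = 5.11 m/s. Fr₁ = V₁/√(g·y₁) = 5.11/√(9.81×0.0171) = 12.5.
Fr₁ = 12.5 lies in the strong range.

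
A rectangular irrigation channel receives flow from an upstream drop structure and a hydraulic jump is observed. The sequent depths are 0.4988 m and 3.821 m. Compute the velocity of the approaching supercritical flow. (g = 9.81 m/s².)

For a rectangular channel the momentum equation gives q² = ½·g·y₁·y₂·(y₁ + y₂) = ½×9.81×0.4988×3.821×4.320 = 40.38.
q = √40.38 = 6.355 m²/s.
V₁ = q/y₁ = 6.355/0.4988 = 12.74 m/s.

V₁ = 12.74 m/s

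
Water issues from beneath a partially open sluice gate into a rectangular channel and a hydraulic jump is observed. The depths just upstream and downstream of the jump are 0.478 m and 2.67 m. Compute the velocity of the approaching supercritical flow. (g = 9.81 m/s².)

For a rectangular channel the momentum equation gives q² = ½·g·y₁·y₂·(y₁ + y₂) = ½×9.81×0.478×2.67×3.15 = 19.7.
q = √19.7 = 4.44 m²/s.
V₁ = q/y₁ = 4.44/0.478 = 9.29 m/s.

V₁ = 9.29 m/s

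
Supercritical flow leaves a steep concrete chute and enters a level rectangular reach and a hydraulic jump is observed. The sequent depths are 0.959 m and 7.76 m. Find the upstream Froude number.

Fr₁ = 6.06

For a rectangular channel the momentum equation gives q² = ½·g·y₁·y₂·(y₁ + y₂) = ½×9.81×0.959×7.76×8.72 = 318.
q = √318 = 17.8 m²/s.
V₁ = q/y₁ = 18.6 m/s; Fr₁ = V₁/√(g·y₁) = 6.06.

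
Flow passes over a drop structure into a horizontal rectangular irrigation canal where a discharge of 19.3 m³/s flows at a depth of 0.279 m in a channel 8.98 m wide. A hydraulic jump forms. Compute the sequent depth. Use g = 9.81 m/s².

y₂ = 1.70 m

q = Q/b = 19.3/8.98 = 2.15 m²/s; V₁ = q/y₁ = 7.70 m/s. Fr₁ = V₁/√(g·y₁) = 4.66.
Bélanger equation: y₂/y₁ = ½[√(1 + 8Fr₁²) − 1] = ½[√174.4 − 1] = 6.10.
y₂ = 6.10 × 0.279 = 1.70 m.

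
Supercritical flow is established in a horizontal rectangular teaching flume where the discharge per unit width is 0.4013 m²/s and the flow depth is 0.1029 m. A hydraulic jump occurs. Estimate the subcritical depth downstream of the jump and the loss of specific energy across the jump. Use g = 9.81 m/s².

V₁ = q/y₁ = 0.4013/0.1029 = 3.900 m/s. Fr₁ = V₁/√(g·y₁) = 3.900/√(9.81×0.1029) = 3.882.
Sequent-depth ratio: y₂/y₁ = ½[√(1 + 8Fr₁²) − 1] = ½[√121.54 − 1] = 5.012.
y₂ = 5.012 × 0.1029 = 0.5157 m.
Head loss: ΔE = (y₂ − y₁)³/(4y₁y₂) = (0.5157 − 0.1029)³/(4×0.1029×0.5157) = 0.07037/0.2123 = 0.3315 m.

y₂ = 0.5157 m; ΔE = 0.3315 m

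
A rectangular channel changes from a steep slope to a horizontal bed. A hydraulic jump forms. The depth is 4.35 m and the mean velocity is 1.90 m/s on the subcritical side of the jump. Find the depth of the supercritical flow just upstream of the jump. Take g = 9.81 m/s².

y₁ = 0.641 m

Fr₂ = V₂/√(g·y₂) = 1.90/√(9.81×4.35) = 0.291.
Applying the sequent-depth relation in reverse, y₁/y₂ = ½[√(1 + 8Fr₂²) − 1] = ½[√1.677 − 1] = 0.147.
y₁ = 0.147 × 4.35 = 0.641 m.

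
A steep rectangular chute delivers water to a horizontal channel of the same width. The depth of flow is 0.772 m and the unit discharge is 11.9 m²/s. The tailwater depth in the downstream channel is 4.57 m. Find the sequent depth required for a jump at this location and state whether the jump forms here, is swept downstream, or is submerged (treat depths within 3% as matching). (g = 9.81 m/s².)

y₂ = 5.74 m; the jump is swept downstream

V₁ = q/y₁ = 11.9/0.772 = 15.4 m/s. Fr₁ = V₁/√(g·y₁) = 15.4/√(9.81×0.772) = 5.60.
From the momentum equation for a rectangular channel, y₂/y₁ = ½[√(1 + 8Fr₁²) − 1] = ½[√252.0 − 1] = 7.44.
y₂ = 7.44 × 0.772 = 5.74 m.
Tailwater y_tw = 4.57 m: y_tw < y₂, so the jump is swept downstream.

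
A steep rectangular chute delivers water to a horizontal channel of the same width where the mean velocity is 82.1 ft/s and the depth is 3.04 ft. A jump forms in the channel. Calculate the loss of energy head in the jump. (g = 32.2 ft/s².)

ΔE = 72.7 ft

Fr₁ = V₁/√(g·y₁) = 82.1/√(32.2×3.04) = 8.30.
From the momentum equation for a rectangular channel, y₂/y₁ = ½[√(1 + 8Fr₁²) − 1] = ½[√551.9 − 1] = 11.2.
y₂ = 11.2 × 3.04 = 34.2 ft.
q = V₁·y₁ = 82.1 × 3.04 = 250 ft²/s. V₂ = q/y₂ = 250/34.2 = 7.30 ft/s. E₁ = y₁ + V₁²/2g = 108 ft; E₂ = y₂ + V₂²/2g = 35.0 ft. ΔE = E₁ − E₂ = 72.7 ft.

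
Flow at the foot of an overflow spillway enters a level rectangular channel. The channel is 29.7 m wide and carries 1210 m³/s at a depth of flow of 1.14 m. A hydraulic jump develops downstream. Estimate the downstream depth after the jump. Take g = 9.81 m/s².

q = Q/b = 1210/29.7 = 40.7 m²/s; V₁ = q/y₁ = 35.7 m/s. Fr₁ = V₁/√(g·y₁) = 10.7.
Bélanger equation: y₂/y₁ = ½[√(1 + 8Fr₁²) − 1] = ½[√914.6 − 1] = 14.6.
y₂ = 14.6 × 1.14 = 16.7 m.

y₂ = 16.7 m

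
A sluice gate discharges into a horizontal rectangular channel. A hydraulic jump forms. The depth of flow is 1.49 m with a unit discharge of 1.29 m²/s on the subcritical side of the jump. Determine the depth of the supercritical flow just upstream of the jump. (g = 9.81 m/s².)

y₁ = 0.140 m

V₂ = q/y₂ = 1.29/1.49 = 0.866 m/s; Fr₂ = V₂/√(g·y₂) = 0.226.
Applying the sequent-depth relation in reverse, y₁/y₂ = ½[√(1 + 8Fr₂²) − 1] = ½[√1.410 − 1] = 0.0938.
y₁ = 0.0938 × 1.49 = 0.140 m.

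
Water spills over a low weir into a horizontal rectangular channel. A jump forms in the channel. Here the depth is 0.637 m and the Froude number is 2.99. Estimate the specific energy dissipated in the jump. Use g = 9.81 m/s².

Fr₁ = 2.99 (given).
From the momentum equation for a rectangular channel, y₂/y₁ = ½[√(1 + 8Fr₁²) − 1] = ½[√72.52 − 1] = 3.76.
y₂ = 3.76 × 0.637 = 2.39 m.
V₁ = Fr₁·√(g·y₁) = 2.99×√(9.81×0.637) = 7.47 m/s; q = V₁·y₁ = 4.76 m²/s. V₂ = q/y₂ = 4.76/2.39 = 1.99 m/s. E₁ = y₁ + V₁²/2g = 3.48 m; E₂ = y₂ + V₂²/2g = 2.60 m. ΔE = E₁ − E₂ = 0.889 m.

ΔE = 0.889 m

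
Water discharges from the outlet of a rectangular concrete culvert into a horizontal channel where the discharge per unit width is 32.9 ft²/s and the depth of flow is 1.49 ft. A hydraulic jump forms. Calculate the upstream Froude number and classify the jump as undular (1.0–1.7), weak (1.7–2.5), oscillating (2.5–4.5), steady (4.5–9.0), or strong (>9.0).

V₁ = q/y₁ = 32.9/1.49 = 22.1 ft/s. Fr₁ = V₁/√(g·y₁) = 22.1/√(32.2×1.49) = 3.19.
Fr₁ = 3.19 lies in the oscillating range.

Fr₁ = 3.19; oscillating jump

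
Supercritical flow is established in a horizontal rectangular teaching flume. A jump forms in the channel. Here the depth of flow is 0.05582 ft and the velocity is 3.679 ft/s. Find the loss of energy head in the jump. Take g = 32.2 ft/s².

Fr₁ = V₁/√(g·y₁) = 3.679/√(32.2×0.05582) = 2.744.
From the momentum equation for a rectangular channel, y₂/y₁ = ½[√(1 + 8Fr₁²) − 1] = ½[√61.243 − 1] = 3.413.
y₂ = 3.413 × 0.05582 = 0.1905 ft.
q = V₁·y₁ = 3.679 × 0.05582 = 0.2054 ft²/s. V₂ = q/y₂ = 0.2054/0.1905 = 1.078 ft/s. E₁ = y₁ + V₁²/2g = 0.2660 ft; E₂ = y₂ + V₂²/2g = 0.2086 ft. ΔE = E₁ − E₂ = 0.05744 ft.

ΔE = 0.05744 ft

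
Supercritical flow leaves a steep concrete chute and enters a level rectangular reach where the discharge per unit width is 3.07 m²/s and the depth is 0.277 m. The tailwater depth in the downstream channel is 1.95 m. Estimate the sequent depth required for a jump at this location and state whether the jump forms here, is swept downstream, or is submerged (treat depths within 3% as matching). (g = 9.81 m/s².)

V₁ = q/y₁ = 3.07/0.277 = 11.1 m/s. Fr₁ = V₁/√(g·y₁) = 11.1/√(9.81×0.277) = 6.72.
From the momentum equation for a rectangular channel, y₂/y₁ = ½[√(1 + 8Fr₁²) − 1] = ½[√362.6 − 1] = 9.02.
y₂ = 9.02 × 0.277 = 2.50 m.
Tailwater y_tw = 1.95 m: y_tw < y₂, so the jump is swept downstream.

y₂ = 2.50 m; the jump is swept downstream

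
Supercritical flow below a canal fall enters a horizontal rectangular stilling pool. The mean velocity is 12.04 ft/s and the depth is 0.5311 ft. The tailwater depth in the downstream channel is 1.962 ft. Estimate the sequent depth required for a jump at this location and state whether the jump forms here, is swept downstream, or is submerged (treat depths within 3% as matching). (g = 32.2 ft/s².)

Fr₁ = V₁/√(g·y₁) = 12.04/√(32.2×0.5311) = 2.911.
From the momentum equation for a rectangular channel, y₂/y₁ = ½[√(1 + 8Fr₁²) − 1] = ½[√68.813 − 1] = 3.648.
y₂ = 3.648 × 0.5311 = 1.937 ft.
Tailwater y_tw = 1.962 ft: y_tw ≈ y₂, so the jump forms here.

y₂ = 1.937 ft; the jump forms here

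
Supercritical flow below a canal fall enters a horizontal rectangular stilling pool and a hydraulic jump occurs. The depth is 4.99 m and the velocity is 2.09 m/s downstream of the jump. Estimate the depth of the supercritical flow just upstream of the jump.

y₁ = 0.771 m

Fr₂ = V₂/√(g·y₂) = 2.09/√(9.81×4.99) = 0.299.
From the momentum equation (using Fr₂), y₁/y₂ = ½[√(1 + 8Fr₂²) − 1] = ½[√1.714 − 1] = 0.155.
y₁ = 0.155 × 4.99 = 0.771 m.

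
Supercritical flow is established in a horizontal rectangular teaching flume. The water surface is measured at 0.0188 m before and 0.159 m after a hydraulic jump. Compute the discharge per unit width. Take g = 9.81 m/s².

q = 0.0511 m²/s

For a rectangular channel the momentum equation gives q² = ½·g·y₁·y₂·(y₁ + y₂) = ½×9.81×0.0188×0.159×0.178 = 0.00261.
q = √0.00261 = 0.0511 m²/s.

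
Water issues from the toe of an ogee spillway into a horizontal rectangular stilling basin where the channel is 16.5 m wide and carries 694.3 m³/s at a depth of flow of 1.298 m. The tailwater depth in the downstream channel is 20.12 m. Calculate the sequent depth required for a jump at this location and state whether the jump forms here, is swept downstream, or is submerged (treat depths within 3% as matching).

y₂ = 16.04 m; the jump is submerged

q = Q/b = 694.3/16.5 = 42.08 m²/s; V₁ = q/y₁ = 32.42 m/s. Fr₁ = V₁/√(g·y₁) = 9.085.
Sequent-depth ratio: y₂/y₁ = ½[√(1 + 8Fr₁²) − 1] = ½[√661.27 − 1] = 12.36.
y₂ = 12.36 × 1.298 = 16.04 m.
Tailwater y_tw = 20.12 m: y_tw > y₂, so the jump is submerged.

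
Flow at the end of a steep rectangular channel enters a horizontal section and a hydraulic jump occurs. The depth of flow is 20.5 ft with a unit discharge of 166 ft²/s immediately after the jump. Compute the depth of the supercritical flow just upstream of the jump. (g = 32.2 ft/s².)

V₂ = q/y₂ = 166/20.5 = 8.10 ft/s; Fr₂ = V₂/√(g·y₂) = 0.315.
From the momentum equation (using Fr₂), y₁/y₂ = ½[√(1 + 8Fr₂²) − 1] = ½[√1.795 − 1] = 0.170.
y₁ = 0.170 × 20.5 = 3.48 ft.

y₁ = 3.48 ft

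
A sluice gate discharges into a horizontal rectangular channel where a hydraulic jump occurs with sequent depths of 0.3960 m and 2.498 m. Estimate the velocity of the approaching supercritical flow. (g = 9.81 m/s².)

V₁ = 9.463 m/s

For a rectangular channel the momentum equation gives q² = ½·g·y₁·y₂·(y₁ + y₂) = ½×9.81×0.3960×2.498×2.894 = 14.04.
q = √14.04 = 3.747 m²/s.
V₁ = q/y₁ = 3.747/0.3960 = 9.463 m/s.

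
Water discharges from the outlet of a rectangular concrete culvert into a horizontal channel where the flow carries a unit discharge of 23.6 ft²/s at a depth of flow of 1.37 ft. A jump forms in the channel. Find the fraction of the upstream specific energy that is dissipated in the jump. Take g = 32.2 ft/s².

ΔE/E₁ = 0.191 (19.1%)

V₁ = q/y₁ = 23.6/1.37 = 17.2 ft/s. Fr₁ = V₁/√(g·y₁) = 17.2/√(32.2×1.37) = 2.59.
Conjugate-depth relation: y₂/y₁ = ½[√(1 + 8Fr₁²) − 1] = ½[√54.81 − 1] = 3.20.
y₂ = 3.20 × 1.37 = 4.39 ft.
E₁ = y₁ + V₁²/2g = 5.98 ft. ΔE = (y₂ − y₁)³/(4y₁y₂) = 1.14 ft. ΔE/E₁ = 1.14/5.98 = 0.191.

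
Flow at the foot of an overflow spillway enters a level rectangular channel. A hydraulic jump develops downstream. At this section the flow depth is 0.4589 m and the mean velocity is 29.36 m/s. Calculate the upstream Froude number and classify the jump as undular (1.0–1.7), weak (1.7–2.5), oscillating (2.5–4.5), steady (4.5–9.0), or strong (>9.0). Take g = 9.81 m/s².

Fr₁ = 13.84; strong jump

Fr₁ = V₁/√(g·y₁) = 29.36/√(9.81×0.4589) = 13.84.
Fr₁ = 13.84 lies in the strong range.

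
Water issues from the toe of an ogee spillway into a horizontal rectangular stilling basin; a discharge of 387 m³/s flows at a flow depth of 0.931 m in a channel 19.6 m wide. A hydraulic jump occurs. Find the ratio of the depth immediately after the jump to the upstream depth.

q = Q/b = 387/19.6 = 19.7 m²/s; V₁ = q/y₁ = 21.2 m/s. Fr₁ = V₁/√(g·y₁) = 7.02.
Bélanger equation: y₂/y₁ = ½[√(1 + 8Fr₁²) − 1] = ½[√395.0 − 1] = 9.44.

y₂/y₁ = 9.44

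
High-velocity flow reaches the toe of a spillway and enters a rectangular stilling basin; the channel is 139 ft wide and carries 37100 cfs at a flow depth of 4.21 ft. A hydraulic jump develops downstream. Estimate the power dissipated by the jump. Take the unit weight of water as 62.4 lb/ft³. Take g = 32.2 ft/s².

P = 147493 hp

q = Q/b = 37100/139 = 267 ft²/s; V₁ = q/y₁ = 63.4 ft/s. Fr₁ = V₁/√(g·y₁) = 5.45.
Sequent-depth ratio: y₂/y₁ = ½[√(1 + 8Fr₁²) − 1] = ½[√238.2 − 1] = 7.22.
y₂ = 7.22 × 4.21 = 30.4 ft.
V₂ = q/y₂ = 267/30.4 = 8.78 ft/s. E₁ = y₁ + V₁²/2g = 66.6 ft; E₂ = y₂ + V₂²/2g = 31.6 ft. ΔE = E₁ − E₂ = 35.0 ft.
P = γ·Q·ΔE/550 = 62.4 × 37100 × 35.0 / 550 = 147493 hp.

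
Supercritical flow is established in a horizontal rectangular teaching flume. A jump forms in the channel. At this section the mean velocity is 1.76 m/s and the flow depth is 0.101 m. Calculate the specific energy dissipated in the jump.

ΔE = 0.0143 m

Fr₁ = V₁/√(g·y₁) = 1.76/√(9.81×0.101) = 1.77.
From the momentum equation for a rectangular channel, y₂/y₁ = ½[√(1 + 8Fr₁²) − 1] = ½[√26.01 − 1] = 2.05.
y₂ = 2.05 × 0.101 = 0.207 m.
q = V₁·y₁ = 1.76 × 0.101 = 0.178 m²/s. V₂ = q/y₂ = 0.178/0.207 = 0.859 m/s. E₁ = y₁ + V₁²/2g = 0.259 m; E₂ = y₂ + V₂²/2g = 0.245 m. ΔE = E₁ − E₂ = 0.0143 m.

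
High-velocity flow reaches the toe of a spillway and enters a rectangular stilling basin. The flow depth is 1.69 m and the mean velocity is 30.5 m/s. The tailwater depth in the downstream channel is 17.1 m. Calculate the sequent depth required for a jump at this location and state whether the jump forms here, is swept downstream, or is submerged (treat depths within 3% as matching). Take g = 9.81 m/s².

y₂ = 17.1 m; the jump forms here

Fr₁ = V₁/√(g·y₁) = 30.5/√(9.81×1.69) = 7.49.
Bélanger equation: y₂/y₁ = ½[√(1 + 8Fr₁²) − 1] = ½[√449.9 − 1] = 10.1.
y₂ = 10.1 × 1.69 = 17.1 m.
Tailwater y_tw = 17.1 m: y_tw ≈ y₂, so the jump forms here.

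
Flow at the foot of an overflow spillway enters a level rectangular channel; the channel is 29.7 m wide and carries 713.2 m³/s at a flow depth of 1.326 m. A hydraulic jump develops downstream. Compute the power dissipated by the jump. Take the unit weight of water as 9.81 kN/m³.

P = 62156 kW

q = Q/b = 713.2/29.7 = 24.01 m²/s; V₁ = q/y₁ = 18.11 m/s. Fr₁ = V₁/√(g·y₁) = 5.021.
Sequent-depth ratio: y₂/y₁ = ½[√(1 + 8Fr₁²) − 1] = ½[√202.70 − 1] = 6.619.
y₂ = 6.619 × 1.326 = 8.776 m.
Head loss: ΔE = (y₂ − y₁)³/(4y₁y₂) = (8.776 − 1.326)³/(4×1.326×8.776) = 413.5/46.55 = 8.884 m.
P = γ·Q·ΔE = 9.81 × 713.2 × 8.884 = 62156 kW.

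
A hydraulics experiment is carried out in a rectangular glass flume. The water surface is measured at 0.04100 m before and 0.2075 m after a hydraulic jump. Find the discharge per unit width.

For a rectangular channel the momentum equation gives q² = ½·g·y₁·y₂·(y₁ + y₂) = ½×9.81×0.04100×0.2075×0.2485 = 0.01037.
q = √0.01037 = 0.1018 m²/s.

q = 0.1018 m²/s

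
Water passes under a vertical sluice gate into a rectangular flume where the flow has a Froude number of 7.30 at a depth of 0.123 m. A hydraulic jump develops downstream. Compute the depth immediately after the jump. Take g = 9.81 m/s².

Fr₁ = 7.30 (given).
Conjugate-depth relation: y₂/y₁ = ½[√(1 + 8Fr₁²) − 1] = ½[√427.3 − 1] = 9.84.
y₂ = 9.84 × 0.123 = 1.21 m.

y₂ = 1.21 m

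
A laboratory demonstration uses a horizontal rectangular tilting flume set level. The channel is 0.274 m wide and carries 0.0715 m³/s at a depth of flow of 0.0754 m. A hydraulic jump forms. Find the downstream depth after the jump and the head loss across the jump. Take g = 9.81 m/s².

q = Q/b = 0.0715/0.274 = 0.261 m²/s; V₁ = q/y₁ = 3.46 m/s. Fr₁ = V₁/√(g·y₁) = 4.02.
Bélanger equation: y₂/y₁ = ½[√(1 + 8Fr₁²) − 1] = ½[√130.5 − 1] = 5.21.
y₂ = 5.21 × 0.0754 = 0.393 m.
V₂ = q/y₂ = 0.261/0.393 = 0.664 m/s. E₁ = y₁ + V₁²/2g = 0.686 m; E₂ = y₂ + V₂²/2g = 0.416 m. ΔE = E₁ − E₂ = 0.270 m.

y₂ = 0.393 m; ΔE = 0.270 m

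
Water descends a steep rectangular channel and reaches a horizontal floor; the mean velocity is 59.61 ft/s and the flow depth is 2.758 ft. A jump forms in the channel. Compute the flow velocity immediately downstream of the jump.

V₂ = 7.046 ft/s

Fr₁ = V₁/√(g·y₁) = 59.61/√(32.2×2.758) = 6.325.
From the momentum equation for a rectangular channel, y₂/y₁ = ½[√(1 + 8Fr₁²) − 1] = ½[√321.09 − 1] = 8.460.
y₂ = 8.460 × 2.758 = 23.33 ft.
q = V₁·y₁ = 59.61 × 2.758 = 164.4 ft²/s.
V₂ = q/y₂ = 164.4/23.33 = 7.046 ft/s.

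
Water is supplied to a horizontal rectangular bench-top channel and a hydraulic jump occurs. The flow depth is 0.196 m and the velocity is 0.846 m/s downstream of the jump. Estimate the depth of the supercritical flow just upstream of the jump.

Fr₂ = V₂/√(g·y₂) = 0.846/√(9.81×0.196) = 0.610.
From the momentum equation (using Fr₂), y₁/y₂ = ½[√(1 + 8Fr₂²) − 1] = ½[√3.978 − 1] = 0.497.
y₁ = 0.497 × 0.196 = 0.0975 m.

y₁ = 0.0975 m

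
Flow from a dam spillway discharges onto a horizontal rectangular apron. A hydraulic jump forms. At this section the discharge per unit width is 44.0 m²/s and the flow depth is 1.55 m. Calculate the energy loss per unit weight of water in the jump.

V₁ = q/y₁ = 44.0/1.55 = 28.4 m/s. Fr₁ = V₁/√(g·y₁) = 28.4/√(9.81×1.55) = 7.28.
By Bélanger, y₂/y₁ = ½[√(1 + 8Fr₁²) − 1] = ½[√425.0 − 1] = 9.81.
y₂ = 9.81 × 1.55 = 15.2 m.
V₂ = q/y₂ = 44.0/15.2 = 2.89 m/s. E₁ = y₁ + V₁²/2g = 42.6 m; E₂ = y₂ + V₂²/2g = 15.6 m. ΔE = E₁ − E₂ = 27.0 m.

ΔE = 27.0 m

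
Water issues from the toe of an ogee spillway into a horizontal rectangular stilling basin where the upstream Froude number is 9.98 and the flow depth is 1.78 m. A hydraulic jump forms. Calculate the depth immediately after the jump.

Fr₁ = 9.98 (given).
By Bélanger, y₂/y₁ = ½[√(1 + 8Fr₁²) − 1] = ½[√797.8 − 1] = 13.6.
y₂ = 13.6 × 1.78 = 24.2 m.

y₂ = 24.2 m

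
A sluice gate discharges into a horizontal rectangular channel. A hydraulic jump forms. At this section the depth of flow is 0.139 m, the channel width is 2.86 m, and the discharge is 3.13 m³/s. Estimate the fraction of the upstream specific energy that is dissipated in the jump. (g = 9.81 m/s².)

q = Q/b = 3.13/2.86 = 1.09 m²/s; V₁ = q/y₁ = 7.87 m/s. Fr₁ = V₁/√(g·y₁) = 6.74.
From the momentum equation for a rectangular channel, y₂/y₁ = ½[√(1 + 8Fr₁²) − 1] = ½[√364.7 − 1] = 9.05.
y₂ = 9.05 × 0.139 = 1.26 m.
E₁ = y₁ + V₁²/2g = 3.30 m. ΔE = (y₂ − y₁)³/(4y₁y₂) = 2.00 m. ΔE/E₁ = 2.00/3.30 = 0.607.

ΔE/E₁ = 0.607 (60.7%)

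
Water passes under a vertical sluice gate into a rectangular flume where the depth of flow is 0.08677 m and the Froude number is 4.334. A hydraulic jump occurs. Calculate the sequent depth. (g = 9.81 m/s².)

Fr₁ = 4.334 (given).
Conjugate-depth relation: y₂/y₁ = ½[√(1 + 8Fr₁²) − 1] = ½[√151.27 − 1] = 5.650.
y₂ = 5.650 × 0.08677 = 0.4902 m.

y₂ = 0.4902 m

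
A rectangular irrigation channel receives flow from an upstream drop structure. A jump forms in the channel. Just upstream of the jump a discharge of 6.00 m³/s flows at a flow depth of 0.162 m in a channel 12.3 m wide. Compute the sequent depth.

y₂ = 0.472 m

q = Q/b = 6.00/12.3 = 0.488 m²/s; V₁ = q/y₁ = 3.01 m/s. Fr₁ = V₁/√(g·y₁) = 2.39.
Sequent-depth ratio: y₂/y₁ = ½[√(1 + 8Fr₁²) − 1] = ½[√46.64 − 1] = 2.91.
y₂ = 2.91 × 0.162 = 0.472 m.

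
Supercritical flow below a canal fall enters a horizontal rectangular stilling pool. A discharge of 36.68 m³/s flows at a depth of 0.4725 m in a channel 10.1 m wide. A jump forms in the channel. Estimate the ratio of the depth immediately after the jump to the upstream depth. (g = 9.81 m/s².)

q = Q/b = 36.68/10.1 = 3.632 m²/s; V₁ = q/y₁ = 7.686 m/s. Fr₁ = V₁/√(g·y₁) = 3.570.
By Bélanger, y₂/y₁ = ½[√(1 + 8Fr₁²) − 1] = ½[√102.96 − 1] = 4.573.

y₂/y₁ = 4.573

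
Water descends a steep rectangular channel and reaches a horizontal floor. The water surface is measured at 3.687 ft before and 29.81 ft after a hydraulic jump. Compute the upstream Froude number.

For a rectangular channel the momentum equation gives q² = ½·g·y₁·y₂·(y₁ + y₂) = ½×32.2×3.687×29.81×33.50 = 59274.
q = √59274 = 243.5 ft²/s.
V₁ = q/y₁ = 66.03 ft/s; Fr₁ = V₁/√(g·y₁) = 6.060.

Fr₁ = 6.060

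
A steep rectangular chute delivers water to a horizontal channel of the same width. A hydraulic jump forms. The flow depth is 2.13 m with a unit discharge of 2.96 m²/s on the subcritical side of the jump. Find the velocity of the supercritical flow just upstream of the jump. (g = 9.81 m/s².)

V₁ = 8.72 m/s

V₂ = q/y₂ = 2.96/2.13 = 1.39 m/s; Fr₂ = V₂/√(g·y₂) = 0.304.
Applying the sequent-depth relation in reverse, y₁/y₂ = ½[√(1 + 8Fr₂²) − 1] = ½[√1.739 − 1] = 0.159.
y₁ = 0.159 × 2.13 = 0.340 m.
V₁ = q/y₁ = 2.96/0.340 = 8.72 m/s.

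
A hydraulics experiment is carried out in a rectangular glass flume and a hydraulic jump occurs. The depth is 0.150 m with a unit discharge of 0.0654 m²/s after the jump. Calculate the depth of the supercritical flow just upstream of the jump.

V₂ = q/y₂ = 0.0654/0.150 = 0.436 m/s; Fr₂ = V₂/√(g·y₂) = 0.359.
Since the conjugate-depth ratio holds either way, y₁/y₂ = ½[√(1 + 8Fr₂²) − 1] = ½[√2.033 − 1] = 0.213.
y₁ = 0.213 × 0.150 = 0.0320 m.

y₁ = 0.0320 m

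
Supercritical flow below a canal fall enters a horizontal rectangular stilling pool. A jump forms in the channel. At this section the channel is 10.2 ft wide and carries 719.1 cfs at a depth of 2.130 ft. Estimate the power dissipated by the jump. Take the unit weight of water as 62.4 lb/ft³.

P = 610.6 hp

q = Q/b = 719.1/10.2 = 70.50 ft²/s; V₁ = q/y₁ = 33.10 ft/s. Fr₁ = V₁/√(g·y₁) = 3.997.
From the momentum equation for a rectangular channel, y₂/y₁ = ½[√(1 + 8Fr₁²) − 1] = ½[√128.78 − 1] = 5.174.
y₂ = 5.174 × 2.130 = 11.02 ft.
Head loss: ΔE = (y₂ − y₁)³/(4y₁y₂) = (11.02 − 2.130)³/(4×2.130×11.02) = 702.8/93.90 = 7.485 ft.
P = γ·Q·ΔE/550 = 62.4 × 719.1 × 7.485 / 550 = 610.6 hp.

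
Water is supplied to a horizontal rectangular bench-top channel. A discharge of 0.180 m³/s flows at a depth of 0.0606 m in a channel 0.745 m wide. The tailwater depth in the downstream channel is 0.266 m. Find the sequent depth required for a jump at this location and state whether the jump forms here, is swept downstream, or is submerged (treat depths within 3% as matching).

q = Q/b = 0.180/0.745 = 0.242 m²/s; V₁ = q/y₁ = 3.99 m/s. Fr₁ = V₁/√(g·y₁) = 5.17.
By Bélanger, y₂/y₁ = ½[√(1 + 8Fr₁²) − 1] = ½[√214.9 − 1] = 6.83.
y₂ = 6.83 × 0.0606 = 0.414 m.
Tailwater y_tw = 0.266 m: y_tw < y₂, so the jump is swept downstream.

y₂ = 0.414 m; the jump is swept downstream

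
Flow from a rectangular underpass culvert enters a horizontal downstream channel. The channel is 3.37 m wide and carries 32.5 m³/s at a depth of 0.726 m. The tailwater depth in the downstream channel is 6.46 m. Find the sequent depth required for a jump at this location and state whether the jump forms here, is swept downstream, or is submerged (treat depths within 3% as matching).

q = Q/b = 32.5/3.37 = 9.64 m²/s; V₁ = q/y₁ = 13.3 m/s. Fr₁ = V₁/√(g·y₁) = 4.98.
By Bélanger, y₂/y₁ = ½[√(1 + 8Fr₁²) − 1] = ½[√199.2 − 1] = 6.56.
y₂ = 6.56 × 0.726 = 4.76 m.
Tailwater y_tw = 6.46 m: y_tw > y₂, so the jump is submerged.

y₂ = 4.76 m; the jump is submerged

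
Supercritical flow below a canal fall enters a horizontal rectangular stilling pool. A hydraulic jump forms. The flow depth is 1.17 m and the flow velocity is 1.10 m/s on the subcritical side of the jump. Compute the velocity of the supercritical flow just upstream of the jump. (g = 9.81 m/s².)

Fr₂ = V₂/√(g·y₂) = 1.10/√(9.81×1.17) = 0.325.
Since the conjugate-depth ratio holds either way, y₁/y₂ = ½[√(1 + 8Fr₂²) − 1] = ½[√1.843 − 1] = 0.179.
y₁ = 0.179 × 1.17 = 0.209 m.
V₁ = q/y₁ = 1.29/0.209 = 6.15 m/s.

V₁ = 6.15 m/s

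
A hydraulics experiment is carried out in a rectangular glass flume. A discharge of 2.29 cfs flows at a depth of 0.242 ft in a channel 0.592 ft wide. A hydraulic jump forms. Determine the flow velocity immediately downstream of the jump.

q = Q/b = 2.29/0.592 = 3.87 ft²/s; V₁ = q/y₁ = 16.0 ft/s. Fr₁ = V₁/√(g·y₁) = 5.73.
Sequent-depth ratio: y₂/y₁ = ½[√(1 + 8Fr₁²) − 1] = ½[√263.3 − 1] = 7.61.
y₂ = 7.61 × 0.242 = 1.84 ft.
V₂ = q/y₂ = 3.87/1.84 = 2.10 ft/s.

V₂ = 2.10 ft/s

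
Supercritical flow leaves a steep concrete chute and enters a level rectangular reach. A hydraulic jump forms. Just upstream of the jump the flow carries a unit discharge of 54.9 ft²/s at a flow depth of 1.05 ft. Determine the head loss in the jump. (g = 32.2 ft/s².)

V₁ = q/y₁ = 54.9/1.05 = 52.3 ft/s. Fr₁ = V₁/√(g·y₁) = 52.3/√(32.2×1.05) = 8.99.
By Bélanger, y₂/y₁ = ½[√(1 + 8Fr₁²) − 1] = ½[√647.9 − 1] = 12.2.
y₂ = 12.2 × 1.05 = 12.8 ft.
Head loss: ΔE = (y₂ − y₁)³/(4y₁y₂) = (12.8 − 1.05)³/(4×1.05×12.8) = 1638/53.9 = 30.4 ft.

ΔE = 30.4 ft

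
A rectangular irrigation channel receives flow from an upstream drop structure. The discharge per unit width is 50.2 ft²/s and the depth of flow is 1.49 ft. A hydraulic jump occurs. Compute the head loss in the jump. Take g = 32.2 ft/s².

V₁ = q/y₁ = 50.2/1.49 = 33.7 ft/s. Fr₁ = V₁/√(g·y₁) = 33.7/√(32.2×1.49) = 4.86.
Conjugate-depth relation: y₂/y₁ = ½[√(1 + 8Fr₁²) − 1] = ½[√190.3 − 1] = 6.40.
y₂ = 6.40 × 1.49 = 9.53 ft.
Head loss: ΔE = (y₂ − y₁)³/(4y₁y₂) = (9.53 − 1.49)³/(4×1.49×9.53) = 520/56.8 = 9.15 ft.

ΔE = 9.15 ft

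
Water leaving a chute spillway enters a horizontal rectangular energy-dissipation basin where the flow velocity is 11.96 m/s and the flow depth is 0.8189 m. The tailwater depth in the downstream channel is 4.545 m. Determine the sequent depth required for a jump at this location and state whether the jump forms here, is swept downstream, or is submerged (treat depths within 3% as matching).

y₂ = 4.495 m; the jump forms here

Fr₁ = V₁/√(g·y₁) = 11.96/√(9.81×0.8189) = 4.220.
By Bélanger, y₂/y₁ = ½[√(1 + 8Fr₁²) − 1] = ½[√143.45 − 1] = 5.488.
y₂ = 5.488 × 0.8189 = 4.495 m.
Tailwater y_tw = 4.545 m: y_tw ≈ y₂, so the jump forms here.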